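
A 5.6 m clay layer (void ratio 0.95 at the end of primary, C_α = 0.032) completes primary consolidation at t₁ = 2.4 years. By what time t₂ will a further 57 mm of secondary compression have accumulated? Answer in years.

S_s = C_α·H/(1+e_p)·log₁₀(t₂/t₁) ⇒ log₁₀(t₂/t₁) = S_s·(1+e_p)/(C_α·H).
log₁₀(t₂/t₁) = 0.057 × (1+0.95) / (0.032×5.6) = 0.6203
t₂ = t₁ × 10^0.6203 = 2.4 × 4.171 = 10.01 years

t₂ ≈ 10 years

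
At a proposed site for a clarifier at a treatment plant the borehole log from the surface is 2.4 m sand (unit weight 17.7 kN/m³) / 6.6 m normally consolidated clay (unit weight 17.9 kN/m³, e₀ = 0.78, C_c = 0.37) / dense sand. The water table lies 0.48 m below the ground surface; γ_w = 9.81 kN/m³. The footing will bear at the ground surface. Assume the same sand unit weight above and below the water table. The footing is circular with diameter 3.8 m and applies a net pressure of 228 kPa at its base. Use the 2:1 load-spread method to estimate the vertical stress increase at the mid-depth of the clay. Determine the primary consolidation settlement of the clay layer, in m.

S_c ≈ 0.325 m

Mid-depth of clay below the ground surface: z = 2.4 + 6.6/2 = 5.7 m.
Total vertical stress at mid-clay: σ_v = 17.7×2.4 + 17.9×3.3 = 101.55 kPa.
Pore pressure: u = 9.81×(5.7 − 0.48) = 51.208 kPa.
Initial effective stress: σ'_0 = σ_v − u = 101.55 − 51.208 = 50.342 kPa.
Stress increase at mid-clay by the 2:1 spreading method:
Δσ ≈ qD²/(D+z)² = 228×3.8²/(3.8+5.7)² = 36.48 kPa
Final effective stress: σ'_f = σ'_0 + Δσ = 50.342 + 36.48 = 86.822 kPa.
Normally consolidated clay, so the full stress increment lies on the virgin compression line:
S_c = C_c·H/(1+e₀)·log₁₀(σ'_f/σ'_0) = 0.37×6.6/(1+0.78)×log₁₀(86.822/50.342)
    = 1.3719 × 0.2367 = 0.3247 m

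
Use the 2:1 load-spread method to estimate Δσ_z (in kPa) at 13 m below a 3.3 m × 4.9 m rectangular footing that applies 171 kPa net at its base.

By the 2:1 method the load spreads at 1 horizontal : 2 vertical, so at depth z the loaded area has grown by z in each plan dimension:
Δσ = qBL/((B+z)(L+z)) = 171×3.3×4.9/((3.3+13)(4.9+13)) = 9.4769 kPa

Δσ_z ≈ 9.48 kPa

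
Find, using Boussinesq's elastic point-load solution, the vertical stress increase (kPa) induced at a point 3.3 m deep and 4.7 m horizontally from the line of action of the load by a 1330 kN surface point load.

Boussinesq vertical stress below a point load on an elastic half-space:
Δσ_z = 3P/(2πz²) · [1 + (r/z)²]^(−5/2)
r/z = 4.7/3.3 = 1.4242; [1+(r/z)²]^(−5/2) = 0.062653.
Δσ_z = 3×1330/(2π×3.3²) × 0.062653 = 58.313 × 0.062653 = 3.653 kPa

Δσ_z ≈ 3.65 kPa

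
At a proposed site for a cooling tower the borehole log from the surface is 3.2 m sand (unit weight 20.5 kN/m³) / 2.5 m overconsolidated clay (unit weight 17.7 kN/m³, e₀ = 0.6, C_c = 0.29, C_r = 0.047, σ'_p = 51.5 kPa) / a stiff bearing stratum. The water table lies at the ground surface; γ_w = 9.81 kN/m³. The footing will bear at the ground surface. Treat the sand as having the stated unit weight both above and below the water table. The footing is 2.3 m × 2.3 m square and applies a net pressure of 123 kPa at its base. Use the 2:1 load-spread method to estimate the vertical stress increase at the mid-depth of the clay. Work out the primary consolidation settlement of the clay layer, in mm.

S_c ≈ 29.5 mm

Mid-depth of clay below the ground surface: z = 3.2 + 2.5/2 = 4.45 m.
Total vertical stress at mid-clay: σ_v = 20.5×3.2 + 17.7×1.25 = 87.725 kPa.
Pore pressure: u = 9.81×(4.45 − 0) = 43.655 kPa.
Initial effective stress: σ'_0 = σ_v − u = 87.725 − 43.655 = 44.07 kPa.
Stress increase at mid-clay by the 2:1 spreading method:
Δσ = qBL/((B+z)(L+z)) = 123×2.3×2.3/((2.3+4.45)(2.3+4.45)) = 14.281 kPa
Final effective stress: σ'_f = 44.07 + 14.281 = 58.351 kPa.
σ'_f = 58.351 > σ'_p = 51.5 kPa, so the stress path crosses the preconsolidation pressure — recompression up to σ'_p, then virgin compression beyond:
S_c = H/(1+e₀)·[C_r·log₁₀(σ'_p/σ'_0) + C_c·log₁₀(σ'_f/σ'_p)]
    = 2.5/1.6 × [0.047×log₁₀(51.5/44.07) + 0.29×log₁₀(58.351/51.5)]
    = 1.5625 × [0.0031802 + 0.01573] = 0.02955 m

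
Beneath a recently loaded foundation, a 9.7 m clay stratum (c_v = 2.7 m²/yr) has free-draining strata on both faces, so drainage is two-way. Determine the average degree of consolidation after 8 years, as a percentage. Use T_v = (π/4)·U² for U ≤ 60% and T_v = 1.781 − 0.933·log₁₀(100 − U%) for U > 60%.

Drainage path length: H_d = H/2 = 4.85 m (double drainage).
T_v = c_v·t/H_d² = 2.7×8/4.85² = 0.91827.
T_v = 0.91827 corresponds to the U > 60% branch:
U = 1 − 10^((1.781 − T_v)/0.933)/100 = 0.9159

U ≈ 91.6 %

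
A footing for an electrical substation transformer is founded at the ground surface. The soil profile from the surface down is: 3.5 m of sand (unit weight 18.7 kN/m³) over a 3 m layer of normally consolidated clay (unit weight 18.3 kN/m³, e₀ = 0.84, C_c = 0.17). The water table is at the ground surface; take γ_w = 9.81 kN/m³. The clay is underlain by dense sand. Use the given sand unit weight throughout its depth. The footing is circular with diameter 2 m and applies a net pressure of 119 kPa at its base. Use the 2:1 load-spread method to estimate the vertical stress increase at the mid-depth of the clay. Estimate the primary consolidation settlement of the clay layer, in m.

Mid-depth of clay below the ground surface: z = 3.5 + 3/2 = 5 m.
Total vertical stress at mid-clay: σ_v = 18.7×3.5 + 18.3×1.5 = 92.9 kPa.
Pore pressure: u = 9.81×(5 − 0) = 49.05 kPa.
Initial effective stress: σ'_0 = σ_v − u = 92.9 − 49.05 = 43.85 kPa.
Stress increase at mid-clay by the 2:1 spreading method:
Δσ ≈ qD²/(D+z)² = 119×2²/(2+5)² = 9.7143 kPa
Final effective stress: σ'_f = σ'_0 + Δσ = 43.85 + 9.7143 = 53.564 kPa.
Normally consolidated clay, so the full stress increment lies on the virgin compression line:
S_c = C_c·H/(1+e₀)·log₁₀(σ'_f/σ'_0) = 0.17×3/(1+0.84)×log₁₀(53.564/43.85)
    = 0.27717 × 0.086903 = 0.02409 m

S_c ≈ 0.0241 m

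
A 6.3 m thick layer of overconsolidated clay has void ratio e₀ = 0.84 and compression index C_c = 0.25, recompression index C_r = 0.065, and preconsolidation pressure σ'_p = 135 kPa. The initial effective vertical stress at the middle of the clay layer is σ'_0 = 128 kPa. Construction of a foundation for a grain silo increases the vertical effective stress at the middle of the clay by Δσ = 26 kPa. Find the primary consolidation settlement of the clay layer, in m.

Final effective stress: σ'_f = 128 + 26 = 154 kPa.
σ'_f = 154 > σ'_p = 135 kPa, so the stress path crosses the preconsolidation pressure — recompression up to σ'_p, then virgin compression beyond:
S_c = H/(1+e₀)·[C_r·log₁₀(σ'_p/σ'_0) + C_c·log₁₀(σ'_f/σ'_p)]
    = 6.3/1.84 × [0.065×log₁₀(135/128) + 0.25×log₁₀(154/135)]
    = 3.4239 × [0.001503 + 0.014297] = 0.0541 m

S_c ≈ 0.0541 m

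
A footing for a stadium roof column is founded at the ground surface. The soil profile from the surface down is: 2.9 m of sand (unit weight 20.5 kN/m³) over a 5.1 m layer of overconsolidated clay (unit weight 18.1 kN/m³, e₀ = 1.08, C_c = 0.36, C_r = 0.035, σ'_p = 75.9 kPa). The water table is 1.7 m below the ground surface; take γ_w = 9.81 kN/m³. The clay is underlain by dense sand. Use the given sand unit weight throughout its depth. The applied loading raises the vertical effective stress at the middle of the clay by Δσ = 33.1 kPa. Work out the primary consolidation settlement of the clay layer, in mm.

S_c ≈ 117 mm

Mid-depth of clay below the ground surface: z = 2.9 + 5.1/2 = 5.45 m.
Total vertical stress at mid-clay: σ_v = 20.5×2.9 + 18.1×2.55 = 105.6 kPa.
Pore pressure: u = 9.81×(5.45 − 1.7) = 36.788 kPa.
Initial effective stress: σ'_0 = σ_v − u = 105.6 − 36.788 = 68.812 kPa.
Final effective stress: σ'_f = 68.812 + 33.1 = 101.91 kPa.
σ'_f = 101.91 > σ'_p = 75.9 kPa, so the stress path crosses the preconsolidation pressure — recompression up to σ'_p, then virgin compression beyond:
S_c = H/(1+e₀)·[C_r·log₁₀(σ'_p/σ'_0) + C_c·log₁₀(σ'_f/σ'_p)]
    = 5.1/2.08 × [0.035×log₁₀(75.9/68.812) + 0.36×log₁₀(101.91/75.9)]
    = 2.4519 × [0.0014902 + 0.046071] = 0.1166 m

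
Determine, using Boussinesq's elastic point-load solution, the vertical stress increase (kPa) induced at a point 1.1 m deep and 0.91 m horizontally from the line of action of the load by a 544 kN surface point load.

Boussinesq vertical stress below a point load on an elastic half-space:
Δσ_z = 3P/(2πz²) · [1 + (r/z)²]^(−5/2)
r/z = 0.91/1.1 = 0.82727; [1+(r/z)²]^(−5/2) = 0.27158.
Δσ_z = 3×544/(2π×1.1²) × 0.27158 = 214.66 × 0.27158 = 58.3 kPa

Δσ_z ≈ 58.3 kPa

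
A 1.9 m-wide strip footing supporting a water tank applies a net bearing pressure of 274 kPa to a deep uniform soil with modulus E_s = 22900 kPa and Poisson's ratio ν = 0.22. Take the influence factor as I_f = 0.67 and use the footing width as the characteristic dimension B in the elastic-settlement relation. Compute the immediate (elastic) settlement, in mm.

Immediate (elastic) settlement: S_e = q·B·(1−ν²)/E_s · I_f.
S_e = 274 × 1.9 × (1 − 0.22²) / 22900 × 0.67
    = 274 × 1.9 × 0.9516 / 22900 × 0.67
    = 0.01449 m = 14.49 mm

S_e ≈ 14.5 mm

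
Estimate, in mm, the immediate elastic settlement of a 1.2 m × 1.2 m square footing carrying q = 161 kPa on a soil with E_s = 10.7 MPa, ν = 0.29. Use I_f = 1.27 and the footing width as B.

S_e ≈ 21 mm

Immediate (elastic) settlement: S_e = q·B·(1−ν²)/E_s · I_f.
E_s = 10.7 MPa = 10700 kPa.
S_e = 161 × 1.2 × (1 − 0.29²) / 10700 × 1.27
    = 161 × 1.2 × 0.9159 / 10700 × 1.27
    = 0.021 m = 21 mm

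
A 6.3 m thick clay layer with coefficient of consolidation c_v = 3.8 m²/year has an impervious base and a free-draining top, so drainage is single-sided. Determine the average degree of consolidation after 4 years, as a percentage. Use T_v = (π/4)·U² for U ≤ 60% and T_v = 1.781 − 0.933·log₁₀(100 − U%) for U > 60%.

Drainage path length: H_d = H = 6.3 m (single drainage).
T_v = c_v·t/H_d² = 3.8×4/6.3² = 0.38297.
T_v = 0.38297 corresponds to the U > 60% branch:
U = 1 − 10^((1.781 − T_v)/0.933)/100 = 0.6849

U ≈ 68.5 %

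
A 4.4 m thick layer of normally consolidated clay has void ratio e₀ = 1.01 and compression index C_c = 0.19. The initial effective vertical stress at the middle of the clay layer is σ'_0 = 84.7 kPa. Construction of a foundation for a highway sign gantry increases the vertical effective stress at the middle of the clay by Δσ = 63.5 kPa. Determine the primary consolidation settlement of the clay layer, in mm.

S_c ≈ 101 mm

Final effective stress: σ'_f = σ'_0 + Δσ = 84.7 + 63.5 = 148.2 kPa.
Normally consolidated clay, so the full stress increment lies on the virgin compression line:
S_c = C_c·H/(1+e₀)·log₁₀(σ'_f/σ'_0) = 0.19×4.4/(1+1.01)×log₁₀(148.2/84.7)
    = 0.41592 × 0.24296 = 0.1011 m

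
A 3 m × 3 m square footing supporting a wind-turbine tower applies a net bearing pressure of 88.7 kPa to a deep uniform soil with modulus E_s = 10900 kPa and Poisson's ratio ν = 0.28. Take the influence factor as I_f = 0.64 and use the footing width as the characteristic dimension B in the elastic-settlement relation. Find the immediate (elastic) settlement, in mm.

S_e ≈ 14.4 mm

Immediate (elastic) settlement: S_e = q·B·(1−ν²)/E_s · I_f.
S_e = 88.7 × 3 × (1 − 0.28²) / 10900 × 0.64
    = 88.7 × 3 × 0.9216 / 10900 × 0.64
    = 0.0144 m = 14.4 mm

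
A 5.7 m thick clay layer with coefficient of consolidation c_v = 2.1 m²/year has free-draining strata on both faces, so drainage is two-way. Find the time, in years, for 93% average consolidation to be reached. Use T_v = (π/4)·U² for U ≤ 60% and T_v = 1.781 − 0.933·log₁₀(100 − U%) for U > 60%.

t ≈ 3.84 years

Drainage path length: H_d = H/2 = 2.85 m (double drainage).
U > 60%: T_v = 1.781 − 0.933·log₁₀(100 − 93) = 0.99252.
t = T_v·H_d²/c_v = 0.99252×2.85²/2.1 = 3.839 years.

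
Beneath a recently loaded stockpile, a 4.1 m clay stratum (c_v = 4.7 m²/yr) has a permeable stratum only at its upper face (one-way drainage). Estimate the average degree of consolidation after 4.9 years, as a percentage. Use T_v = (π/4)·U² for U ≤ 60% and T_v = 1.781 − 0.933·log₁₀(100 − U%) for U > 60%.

U ≈ 97.2 %

Drainage path length: H_d = H = 4.1 m (single drainage).
T_v = c_v·t/H_d² = 4.7×4.9/4.1² = 1.37.
T_v = 1.37 corresponds to the U > 60% branch:
U = 1 − 10^((1.781 − T_v)/0.933)/100 = 0.9724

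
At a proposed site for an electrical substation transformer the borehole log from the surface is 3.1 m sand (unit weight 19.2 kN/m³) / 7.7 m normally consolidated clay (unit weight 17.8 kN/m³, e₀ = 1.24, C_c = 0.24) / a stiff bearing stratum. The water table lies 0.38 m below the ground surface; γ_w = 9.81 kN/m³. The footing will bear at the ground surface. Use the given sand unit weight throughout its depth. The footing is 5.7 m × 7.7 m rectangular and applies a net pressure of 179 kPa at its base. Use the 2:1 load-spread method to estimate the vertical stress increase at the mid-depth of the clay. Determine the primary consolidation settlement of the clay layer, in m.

Mid-depth of clay below the ground surface: z = 3.1 + 7.7/2 = 6.95 m.
Total vertical stress at mid-clay: σ_v = 19.2×3.1 + 17.8×3.85 = 128.05 kPa.
Pore pressure: u = 9.81×(6.95 − 0.38) = 64.452 kPa.
Initial effective stress: σ'_0 = σ_v − u = 128.05 − 64.452 = 63.598 kPa.
Stress increase at mid-clay by the 2:1 spreading method:
Δσ = qBL/((B+z)(L+z)) = 179×5.7×7.7/((5.7+6.95)(7.7+6.95)) = 42.393 kPa
Final effective stress: σ'_f = σ'_0 + Δσ = 63.598 + 42.393 = 105.99 kPa.
Normally consolidated clay, so the full stress increment lies on the virgin compression line:
S_c = C_c·H/(1+e₀)·log₁₀(σ'_f/σ'_0) = 0.24×7.7/(1+1.24)×log₁₀(105.99/63.598)
    = 0.825 × 0.22182 = 0.183 m

S_c ≈ 0.183 m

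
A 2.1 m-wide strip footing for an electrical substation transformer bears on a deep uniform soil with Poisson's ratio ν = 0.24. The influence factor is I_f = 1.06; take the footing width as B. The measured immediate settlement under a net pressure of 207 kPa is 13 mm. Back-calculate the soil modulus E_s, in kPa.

S_e = q·B·(1−ν²)/E_s · I_f  ⇒  E_s = q·B·(1−ν²)·I_f / S_e.
E_s = 207 × 2.1 × 0.9424 × 1.06 / 0.013 = 33400 kPa

E_s ≈ 33400 kPa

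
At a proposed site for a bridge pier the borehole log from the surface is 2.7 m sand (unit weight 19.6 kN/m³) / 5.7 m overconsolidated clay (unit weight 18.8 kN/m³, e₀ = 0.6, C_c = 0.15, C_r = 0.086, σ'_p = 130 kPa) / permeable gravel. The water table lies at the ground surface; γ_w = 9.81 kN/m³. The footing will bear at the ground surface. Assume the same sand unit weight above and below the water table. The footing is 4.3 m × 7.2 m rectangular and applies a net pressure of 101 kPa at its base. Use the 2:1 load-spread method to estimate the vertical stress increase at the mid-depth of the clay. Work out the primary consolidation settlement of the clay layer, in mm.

Mid-depth of clay below the ground surface: z = 2.7 + 5.7/2 = 5.55 m.
Total vertical stress at mid-clay: σ_v = 19.6×2.7 + 18.8×2.85 = 106.5 kPa.
Pore pressure: u = 9.81×(5.55 − 0) = 54.446 kPa.
Initial effective stress: σ'_0 = σ_v − u = 106.5 − 54.446 = 52.054 kPa.
Stress increase at mid-clay by the 2:1 spreading method:
Δσ = qBL/((B+z)(L+z)) = 101×4.3×7.2/((4.3+5.55)(7.2+5.55)) = 24.899 kPa
Final effective stress: σ'_f = 52.054 + 24.899 = 76.953 kPa.
σ'_f = 76.953 ≤ σ'_p = 130 kPa, so the clay remains overconsolidated and only the recompression index applies:
S_c = C_r·H/(1+e₀)·log₁₀(σ'_f/σ'_0) = 0.086×5.7/1.6×log₁₀(76.953/52.054)
    = 0.30637 × 0.16977 = 0.05201 m

S_c ≈ 52 mm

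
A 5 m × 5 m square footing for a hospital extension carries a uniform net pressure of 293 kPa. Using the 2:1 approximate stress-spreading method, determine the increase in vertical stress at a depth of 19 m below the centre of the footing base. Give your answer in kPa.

By the 2:1 method the load spreads at 1 horizontal : 2 vertical, so at depth z the loaded area has grown by z in each plan dimension:
Δσ = qBL/((B+z)(L+z)) = 293×5×5/((5+19)(5+19)) = 12.717 kPa

Δσ_z ≈ 12.7 kPa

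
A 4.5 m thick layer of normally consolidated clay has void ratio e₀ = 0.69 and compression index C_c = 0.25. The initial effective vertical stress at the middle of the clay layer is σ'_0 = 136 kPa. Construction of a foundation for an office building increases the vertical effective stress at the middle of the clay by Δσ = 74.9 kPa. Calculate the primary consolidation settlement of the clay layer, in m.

Final effective stress: σ'_f = σ'_0 + Δσ = 136 + 74.9 = 210.9 kPa.
Normally consolidated clay, so the full stress increment lies on the virgin compression line:
S_c = C_c·H/(1+e₀)·log₁₀(σ'_f/σ'_0) = 0.25×4.5/(1+0.69)×log₁₀(210.9/136)
    = 0.66568 × 0.19054 = 0.1268 m

S_c ≈ 0.127 m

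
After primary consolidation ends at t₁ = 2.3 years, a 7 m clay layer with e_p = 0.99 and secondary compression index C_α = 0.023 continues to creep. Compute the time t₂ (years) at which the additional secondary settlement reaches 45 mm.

S_s = C_α·H/(1+e_p)·log₁₀(t₂/t₁) ⇒ log₁₀(t₂/t₁) = S_s·(1+e_p)/(C_α·H).
log₁₀(t₂/t₁) = 0.045 × (1+0.99) / (0.023×7) = 0.5562
t₂ = t₁ × 10^0.5562 = 2.3 × 3.599 = 8.278 years

t₂ ≈ 8.28 years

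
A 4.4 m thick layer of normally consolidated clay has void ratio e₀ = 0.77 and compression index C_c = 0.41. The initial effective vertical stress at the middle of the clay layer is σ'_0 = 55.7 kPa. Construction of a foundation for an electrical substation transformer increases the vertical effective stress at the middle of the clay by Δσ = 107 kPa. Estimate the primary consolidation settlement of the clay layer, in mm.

Final effective stress: σ'_f = σ'_0 + Δσ = 55.7 + 107 = 162.7 kPa.
Normally consolidated clay, so the full stress increment lies on the virgin compression line:
S_c = C_c·H/(1+e₀)·log₁₀(σ'_f/σ'_0) = 0.41×4.4/(1+0.77)×log₁₀(162.7/55.7)
    = 1.0192 × 0.46553 = 0.4745 m

S_c ≈ 474 mm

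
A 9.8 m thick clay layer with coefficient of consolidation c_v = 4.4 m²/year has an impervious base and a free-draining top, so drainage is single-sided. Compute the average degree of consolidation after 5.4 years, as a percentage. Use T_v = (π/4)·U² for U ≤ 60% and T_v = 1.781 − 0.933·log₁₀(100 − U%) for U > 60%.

U ≈ 56.1 %

Drainage path length: H_d = H = 9.8 m (single drainage).
T_v = c_v·t/H_d² = 4.4×5.4/9.8² = 0.2474.
T_v = 0.2474 corresponds to the U ≤ 60% branch:
U = √(4T_v/π) = 0.5612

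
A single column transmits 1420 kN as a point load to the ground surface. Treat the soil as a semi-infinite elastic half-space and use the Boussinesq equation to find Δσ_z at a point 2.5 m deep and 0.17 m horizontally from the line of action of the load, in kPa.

Boussinesq vertical stress below a point load on an elastic half-space:
Δσ_z = 3P/(2πz²) · [1 + (r/z)²]^(−5/2)
r/z = 0.17/2.5 = 0.068; [1+(r/z)²]^(−5/2) = 0.98853.
Δσ_z = 3×1420/(2π×2.5²) × 0.98853 = 108.48 × 0.98853 = 107.2 kPa

Δσ_z ≈ 107 kPa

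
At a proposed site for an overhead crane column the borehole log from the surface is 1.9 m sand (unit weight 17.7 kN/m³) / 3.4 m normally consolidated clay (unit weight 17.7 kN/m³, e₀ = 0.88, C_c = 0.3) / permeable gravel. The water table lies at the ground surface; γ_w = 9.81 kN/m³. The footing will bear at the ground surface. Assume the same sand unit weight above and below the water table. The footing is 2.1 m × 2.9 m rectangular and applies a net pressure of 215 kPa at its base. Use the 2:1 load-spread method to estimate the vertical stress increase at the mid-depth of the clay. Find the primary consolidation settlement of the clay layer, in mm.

S_c ≈ 190 mm

Mid-depth of clay below the ground surface: z = 1.9 + 3.4/2 = 3.6 m.
Total vertical stress at mid-clay: σ_v = 17.7×1.9 + 17.7×1.7 = 63.72 kPa.
Pore pressure: u = 9.81×(3.6 − 0) = 35.316 kPa.
Initial effective stress: σ'_0 = σ_v − u = 63.72 − 35.316 = 28.404 kPa.
Stress increase at mid-clay by the 2:1 spreading method:
Δσ = qBL/((B+z)(L+z)) = 215×2.1×2.9/((2.1+3.6)(2.9+3.6)) = 35.34 kPa
Final effective stress: σ'_f = σ'_0 + Δσ = 28.404 + 35.34 = 63.744 kPa.
Normally consolidated clay, so the full stress increment lies on the virgin compression line:
S_c = C_c·H/(1+e₀)·log₁₀(σ'_f/σ'_0) = 0.3×3.4/(1+0.88)×log₁₀(63.744/28.404)
    = 0.54255 × 0.35106 = 0.1905 m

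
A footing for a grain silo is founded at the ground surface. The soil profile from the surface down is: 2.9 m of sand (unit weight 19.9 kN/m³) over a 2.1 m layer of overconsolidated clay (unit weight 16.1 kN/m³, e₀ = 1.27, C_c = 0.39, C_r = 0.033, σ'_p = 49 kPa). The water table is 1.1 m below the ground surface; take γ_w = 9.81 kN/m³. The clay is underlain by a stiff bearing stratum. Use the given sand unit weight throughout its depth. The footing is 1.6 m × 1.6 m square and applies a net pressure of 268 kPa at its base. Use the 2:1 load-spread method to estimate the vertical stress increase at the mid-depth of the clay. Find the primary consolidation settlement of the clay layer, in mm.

S_c ≈ 54.1 mm

Mid-depth of clay below the ground surface: z = 2.9 + 2.1/2 = 3.95 m.
Total vertical stress at mid-clay: σ_v = 19.9×2.9 + 16.1×1.05 = 74.615 kPa.
Pore pressure: u = 9.81×(3.95 − 1.1) = 27.959 kPa.
Initial effective stress: σ'_0 = σ_v − u = 74.615 − 27.959 = 46.656 kPa.
Stress increase at mid-clay by the 2:1 spreading method:
Δσ = qBL/((B+z)(L+z)) = 268×1.6×1.6/((1.6+3.95)(1.6+3.95)) = 22.274 kPa
Final effective stress: σ'_f = 46.656 + 22.274 = 68.93 kPa.
σ'_f = 68.93 > σ'_p = 49 kPa, so the stress path crosses the preconsolidation pressure — recompression up to σ'_p, then virgin compression beyond:
S_c = H/(1+e₀)·[C_r·log₁₀(σ'_p/σ'_0) + C_c·log₁₀(σ'_f/σ'_p)]
    = 2.1/2.27 × [0.033×log₁₀(49/46.656) + 0.39×log₁₀(68.93/49)]
    = 0.92511 × [0.00070252 + 0.057803] = 0.05412 m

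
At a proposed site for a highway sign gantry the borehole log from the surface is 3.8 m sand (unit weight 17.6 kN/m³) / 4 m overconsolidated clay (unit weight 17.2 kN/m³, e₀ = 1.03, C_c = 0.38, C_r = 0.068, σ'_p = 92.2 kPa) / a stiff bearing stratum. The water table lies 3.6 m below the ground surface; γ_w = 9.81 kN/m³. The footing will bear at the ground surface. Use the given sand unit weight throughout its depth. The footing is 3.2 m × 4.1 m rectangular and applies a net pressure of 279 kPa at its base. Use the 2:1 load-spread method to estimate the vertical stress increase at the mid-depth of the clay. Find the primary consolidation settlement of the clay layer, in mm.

S_c ≈ 96.3 mm

Mid-depth of clay below the ground surface: z = 3.8 + 4/2 = 5.8 m.
Total vertical stress at mid-clay: σ_v = 17.6×3.8 + 17.2×2 = 101.28 kPa.
Pore pressure: u = 9.81×(5.8 − 3.6) = 21.582 kPa.
Initial effective stress: σ'_0 = σ_v − u = 101.28 − 21.582 = 79.698 kPa.
Stress increase at mid-clay by the 2:1 spreading method:
Δσ = qBL/((B+z)(L+z)) = 279×3.2×4.1/((3.2+5.8)(4.1+5.8)) = 41.083 kPa
Final effective stress: σ'_f = 79.698 + 41.083 = 120.78 kPa.
σ'_f = 120.78 > σ'_p = 92.2 kPa, so the stress path crosses the preconsolidation pressure — recompression up to σ'_p, then virgin compression beyond:
S_c = H/(1+e₀)·[C_r·log₁₀(σ'_p/σ'_0) + C_c·log₁₀(σ'_f/σ'_p)]
    = 4/2.03 × [0.068×log₁₀(92.2/79.698) + 0.38×log₁₀(120.78/92.2)]
    = 1.9704 × [0.0043033 + 0.04456] = 0.09628 m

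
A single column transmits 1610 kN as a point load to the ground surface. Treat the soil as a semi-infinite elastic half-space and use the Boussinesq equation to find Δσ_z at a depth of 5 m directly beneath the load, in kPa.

Δσ_z ≈ 30.7 kPa

Boussinesq vertical stress below a point load on an elastic half-space:
Δσ_z = 3P/(2πz²) · [1 + (r/z)²]^(−5/2)
r/z = 0/5 = 0; [1+(r/z)²]^(−5/2) = 1.
Δσ_z = 3×1610/(2π×5²) × 1 = 30.749 × 1 = 30.75 kPa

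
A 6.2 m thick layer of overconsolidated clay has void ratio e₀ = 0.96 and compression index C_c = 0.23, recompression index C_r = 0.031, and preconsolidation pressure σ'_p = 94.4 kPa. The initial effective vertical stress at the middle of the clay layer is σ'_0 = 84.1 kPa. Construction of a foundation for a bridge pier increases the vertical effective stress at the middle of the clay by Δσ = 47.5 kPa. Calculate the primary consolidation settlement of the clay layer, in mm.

Final effective stress: σ'_f = 84.1 + 47.5 = 131.6 kPa.
σ'_f = 131.6 > σ'_p = 94.4 kPa, so the stress path crosses the preconsolidation pressure — recompression up to σ'_p, then virgin compression beyond:
S_c = H/(1+e₀)·[C_r·log₁₀(σ'_p/σ'_0) + C_c·log₁₀(σ'_f/σ'_p)]
    = 6.2/1.96 × [0.031×log₁₀(94.4/84.1) + 0.23×log₁₀(131.6/94.4)]
    = 3.1633 × [0.0015555 + 0.033185] = 0.1099 m

S_c ≈ 110 mm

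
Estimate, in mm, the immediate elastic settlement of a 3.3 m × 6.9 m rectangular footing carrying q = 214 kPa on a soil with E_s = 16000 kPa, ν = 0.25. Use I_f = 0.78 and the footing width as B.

S_e ≈ 32.3 mm

Immediate (elastic) settlement: S_e = q·B·(1−ν²)/E_s · I_f.
S_e = 214 × 3.3 × (1 − 0.25²) / 16000 × 0.78
    = 214 × 3.3 × 0.9375 / 16000 × 0.78
    = 0.03228 m = 32.28 mm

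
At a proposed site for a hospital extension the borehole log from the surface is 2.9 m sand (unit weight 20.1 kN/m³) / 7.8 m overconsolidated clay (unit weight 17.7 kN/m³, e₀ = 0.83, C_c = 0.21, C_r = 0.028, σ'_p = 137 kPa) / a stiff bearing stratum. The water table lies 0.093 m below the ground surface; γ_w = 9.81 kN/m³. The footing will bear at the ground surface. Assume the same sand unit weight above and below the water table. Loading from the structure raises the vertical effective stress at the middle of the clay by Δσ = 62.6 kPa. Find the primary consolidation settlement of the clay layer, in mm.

S_c ≈ 36.4 mm

Mid-depth of clay below the ground surface: z = 2.9 + 7.8/2 = 6.8 m.
Total vertical stress at mid-clay: σ_v = 20.1×2.9 + 17.7×3.9 = 127.32 kPa.
Pore pressure: u = 9.81×(6.8 − 0.093) = 65.796 kPa.
Initial effective stress: σ'_0 = σ_v − u = 127.32 − 65.796 = 61.524 kPa.
Final effective stress: σ'_f = 61.524 + 62.6 = 124.12 kPa.
σ'_f = 124.12 ≤ σ'_p = 137 kPa, so the clay remains overconsolidated and only the recompression index applies:
S_c = C_r·H/(1+e₀)·log₁₀(σ'_f/σ'_0) = 0.028×7.8/1.83×log₁₀(124.12/61.524)
    = 0.11934 × 0.3048 = 0.03638 m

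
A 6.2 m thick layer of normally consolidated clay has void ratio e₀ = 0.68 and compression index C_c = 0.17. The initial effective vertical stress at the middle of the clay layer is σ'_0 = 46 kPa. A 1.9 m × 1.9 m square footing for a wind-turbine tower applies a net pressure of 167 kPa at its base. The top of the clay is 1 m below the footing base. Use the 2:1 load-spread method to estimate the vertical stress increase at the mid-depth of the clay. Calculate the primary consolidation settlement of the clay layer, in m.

Mid-depth of clay below the footing base: z = 1 + 6.2/2 = 4.1 m.
Stress increase at mid-clay by the 2:1 spreading method:
Δσ = qBL/((B+z)(L+z)) = 167×1.9×1.9/((1.9+4.1)(1.9+4.1)) = 16.746 kPa
Final effective stress: σ'_f = σ'_0 + Δσ = 46 + 16.746 = 62.746 kPa.
Normally consolidated clay, so the full stress increment lies on the virgin compression line:
S_c = C_c·H/(1+e₀)·log₁₀(σ'_f/σ'_0) = 0.17×6.2/(1+0.68)×log₁₀(62.746/46)
    = 0.62738 × 0.13483 = 0.08459 m

S_c ≈ 0.0846 m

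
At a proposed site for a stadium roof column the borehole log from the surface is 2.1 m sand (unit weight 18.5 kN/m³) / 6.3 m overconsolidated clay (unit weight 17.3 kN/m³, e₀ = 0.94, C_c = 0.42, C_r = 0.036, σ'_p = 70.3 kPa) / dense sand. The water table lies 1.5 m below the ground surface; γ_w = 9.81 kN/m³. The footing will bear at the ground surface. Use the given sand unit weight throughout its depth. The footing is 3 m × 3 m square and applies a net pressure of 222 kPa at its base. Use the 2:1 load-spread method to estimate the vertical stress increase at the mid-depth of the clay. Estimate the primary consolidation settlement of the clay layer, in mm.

S_c ≈ 130 mm

Mid-depth of clay below the ground surface: z = 2.1 + 6.3/2 = 5.25 m.
Total vertical stress at mid-clay: σ_v = 18.5×2.1 + 17.3×3.15 = 93.345 kPa.
Pore pressure: u = 9.81×(5.25 − 1.5) = 36.788 kPa.
Initial effective stress: σ'_0 = σ_v − u = 93.345 − 36.788 = 56.557 kPa.
Stress increase at mid-clay by the 2:1 spreading method:
Δσ = qBL/((B+z)(L+z)) = 222×3×3/((3+5.25)(3+5.25)) = 29.355 kPa
Final effective stress: σ'_f = 56.557 + 29.355 = 85.912 kPa.
σ'_f = 85.912 > σ'_p = 70.3 kPa, so the stress path crosses the preconsolidation pressure — recompression up to σ'_p, then virgin compression beyond:
S_c = H/(1+e₀)·[C_r·log₁₀(σ'_p/σ'_0) + C_c·log₁₀(σ'_f/σ'_p)]
    = 6.3/1.94 × [0.036×log₁₀(70.3/56.557) + 0.42×log₁₀(85.912/70.3)]
    = 3.2474 × [0.0034009 + 0.036581] = 0.1298 m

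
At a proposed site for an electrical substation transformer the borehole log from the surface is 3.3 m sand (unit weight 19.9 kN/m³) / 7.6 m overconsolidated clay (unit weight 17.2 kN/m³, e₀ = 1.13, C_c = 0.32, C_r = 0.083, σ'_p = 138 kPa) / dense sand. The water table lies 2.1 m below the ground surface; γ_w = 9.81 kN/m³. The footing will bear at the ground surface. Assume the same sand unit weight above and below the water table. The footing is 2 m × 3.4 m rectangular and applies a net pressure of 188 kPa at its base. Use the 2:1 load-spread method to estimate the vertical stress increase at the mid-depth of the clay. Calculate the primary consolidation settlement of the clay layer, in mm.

S_c ≈ 19.4 mm

Mid-depth of clay below the ground surface: z = 3.3 + 7.6/2 = 7.1 m.
Total vertical stress at mid-clay: σ_v = 19.9×3.3 + 17.2×3.8 = 131.03 kPa.
Pore pressure: u = 9.81×(7.1 − 2.1) = 49.05 kPa.
Initial effective stress: σ'_0 = σ_v − u = 131.03 − 49.05 = 81.98 kPa.
Stress increase at mid-clay by the 2:1 spreading method:
Δσ = qBL/((B+z)(L+z)) = 188×2×3.4/((2+7.1)(3.4+7.1)) = 13.379 kPa
Final effective stress: σ'_f = 81.98 + 13.379 = 95.359 kPa.
σ'_f = 95.359 ≤ σ'_p = 138 kPa, so the clay remains overconsolidated and only the recompression index applies:
S_c = C_r·H/(1+e₀)·log₁₀(σ'_f/σ'_0) = 0.083×7.6/2.13×log₁₀(95.359/81.98)
    = 0.29615 × 0.065654 = 0.01944 m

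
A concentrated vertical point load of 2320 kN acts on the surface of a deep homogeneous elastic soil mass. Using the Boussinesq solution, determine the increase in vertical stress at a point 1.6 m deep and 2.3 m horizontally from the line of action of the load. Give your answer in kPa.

Boussinesq vertical stress below a point load on an elastic half-space:
Δσ_z = 3P/(2πz²) · [1 + (r/z)²]^(−5/2)
r/z = 2.3/1.6 = 1.4375; [1+(r/z)²]^(−5/2) = 0.060733.
Δσ_z = 3×2320/(2π×1.6²) × 0.060733 = 432.7 × 0.060733 = 26.28 kPa

Δσ_z ≈ 26.3 kPa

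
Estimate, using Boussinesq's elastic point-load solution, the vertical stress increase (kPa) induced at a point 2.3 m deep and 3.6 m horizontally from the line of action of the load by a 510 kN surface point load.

Boussinesq vertical stress below a point load on an elastic half-space:
Δσ_z = 3P/(2πz²) · [1 + (r/z)²]^(−5/2)
r/z = 3.6/2.3 = 1.5652; [1+(r/z)²]^(−5/2) = 0.045236.
Δσ_z = 3×510/(2π×2.3²) × 0.045236 = 46.032 × 0.045236 = 2.082 kPa

Δσ_z ≈ 2.08 kPa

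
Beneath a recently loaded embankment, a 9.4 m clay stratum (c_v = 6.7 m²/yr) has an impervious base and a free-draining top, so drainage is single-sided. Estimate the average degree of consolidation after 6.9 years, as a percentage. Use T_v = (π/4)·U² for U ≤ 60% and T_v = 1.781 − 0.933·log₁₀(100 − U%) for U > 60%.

Drainage path length: H_d = H = 9.4 m (single drainage).
T_v = c_v·t/H_d² = 6.7×6.9/9.4² = 0.5232.
T_v = 0.5232 corresponds to the U > 60% branch:
U = 1 − 10^((1.781 − T_v)/0.933)/100 = 0.7771

U ≈ 77.7 %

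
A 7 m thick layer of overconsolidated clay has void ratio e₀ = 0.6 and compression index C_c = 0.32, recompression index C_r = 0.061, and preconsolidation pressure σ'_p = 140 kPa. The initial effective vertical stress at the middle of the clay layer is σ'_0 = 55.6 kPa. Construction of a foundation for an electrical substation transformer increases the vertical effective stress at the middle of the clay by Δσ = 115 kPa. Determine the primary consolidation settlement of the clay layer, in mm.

Final effective stress: σ'_f = 55.6 + 115 = 170.6 kPa.
σ'_f = 170.6 > σ'_p = 140 kPa, so the stress path crosses the preconsolidation pressure — recompression up to σ'_p, then virgin compression beyond:
S_c = H/(1+e₀)·[C_r·log₁₀(σ'_p/σ'_0) + C_c·log₁₀(σ'_f/σ'_p)]
    = 7/1.6 × [0.061×log₁₀(140/55.6) + 0.32×log₁₀(170.6/140)]
    = 4.375 × [0.024464 + 0.027472] = 0.2272 m

S_c ≈ 227 mm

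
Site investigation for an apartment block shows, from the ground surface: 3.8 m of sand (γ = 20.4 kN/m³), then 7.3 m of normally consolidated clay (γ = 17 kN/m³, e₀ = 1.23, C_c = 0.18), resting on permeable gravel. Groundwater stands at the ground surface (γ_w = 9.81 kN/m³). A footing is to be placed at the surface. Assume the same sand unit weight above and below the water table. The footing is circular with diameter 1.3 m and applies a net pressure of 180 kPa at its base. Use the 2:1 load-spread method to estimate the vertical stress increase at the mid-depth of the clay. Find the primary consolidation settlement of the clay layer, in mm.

S_c ≈ 14.9 mm

Mid-depth of clay below the ground surface: z = 3.8 + 7.3/2 = 7.45 m.
Total vertical stress at mid-clay: σ_v = 20.4×3.8 + 17×3.65 = 139.57 kPa.
Pore pressure: u = 9.81×(7.45 − 0) = 73.085 kPa.
Initial effective stress: σ'_0 = σ_v − u = 139.57 − 73.085 = 66.485 kPa.
Stress increase at mid-clay by the 2:1 spreading method:
Δσ ≈ qD²/(D+z)² = 180×1.3²/(1.3+7.45)² = 3.9732 kPa
Final effective stress: σ'_f = σ'_0 + Δσ = 66.485 + 3.9732 = 70.458 kPa.
Normally consolidated clay, so the full stress increment lies on the virgin compression line:
S_c = C_c·H/(1+e₀)·log₁₀(σ'_f/σ'_0) = 0.18×7.3/(1+1.23)×log₁₀(70.458/66.485)
    = 0.58924 × 0.025207 = 0.01485 m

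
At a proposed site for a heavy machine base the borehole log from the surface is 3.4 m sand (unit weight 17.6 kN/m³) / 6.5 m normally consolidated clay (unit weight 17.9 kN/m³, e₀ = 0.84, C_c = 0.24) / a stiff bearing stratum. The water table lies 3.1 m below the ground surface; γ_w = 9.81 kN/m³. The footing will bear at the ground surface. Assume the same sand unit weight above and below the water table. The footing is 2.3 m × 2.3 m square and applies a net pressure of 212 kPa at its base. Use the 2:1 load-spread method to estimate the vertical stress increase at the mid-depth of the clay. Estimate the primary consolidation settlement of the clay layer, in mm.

S_c ≈ 57.3 mm

Mid-depth of clay below the ground surface: z = 3.4 + 6.5/2 = 6.65 m.
Total vertical stress at mid-clay: σ_v = 17.6×3.4 + 17.9×3.25 = 118.02 kPa.
Pore pressure: u = 9.81×(6.65 − 3.1) = 34.825 kPa.
Initial effective stress: σ'_0 = σ_v − u = 118.02 − 34.825 = 83.195 kPa.
Stress increase at mid-clay by the 2:1 spreading method:
Δσ = qBL/((B+z)(L+z)) = 212×2.3×2.3/((2.3+6.65)(2.3+6.65)) = 14.001 kPa
Final effective stress: σ'_f = σ'_0 + Δσ = 83.195 + 14.001 = 97.196 kPa.
Normally consolidated clay, so the full stress increment lies on the virgin compression line:
S_c = C_c·H/(1+e₀)·log₁₀(σ'_f/σ'_0) = 0.24×6.5/(1+0.84)×log₁₀(97.196/83.195)
    = 0.84783 × 0.067551 = 0.05727 m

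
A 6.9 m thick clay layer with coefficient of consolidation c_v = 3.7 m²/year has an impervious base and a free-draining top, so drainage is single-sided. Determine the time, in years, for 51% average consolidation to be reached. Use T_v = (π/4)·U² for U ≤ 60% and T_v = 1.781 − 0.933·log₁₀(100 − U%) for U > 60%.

Drainage path length: H_d = H = 6.9 m (single drainage).
U ≤ 60%: T_v = (π/4)·U² = (π/4)×0.51² = 0.20428.
t = T_v·H_d²/c_v = 0.20428×6.9²/3.7 = 2.629 years.

t ≈ 2.63 years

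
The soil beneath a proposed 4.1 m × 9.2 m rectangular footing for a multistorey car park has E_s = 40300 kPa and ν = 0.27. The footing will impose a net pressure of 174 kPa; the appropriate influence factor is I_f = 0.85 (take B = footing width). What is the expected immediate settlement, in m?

Immediate (elastic) settlement: S_e = q·B·(1−ν²)/E_s · I_f.
S_e = 174 × 4.1 × (1 − 0.27²) / 40300 × 0.85
    = 174 × 4.1 × 0.9271 / 40300 × 0.85
    = 0.01395 m

S_e ≈ 0.0139 m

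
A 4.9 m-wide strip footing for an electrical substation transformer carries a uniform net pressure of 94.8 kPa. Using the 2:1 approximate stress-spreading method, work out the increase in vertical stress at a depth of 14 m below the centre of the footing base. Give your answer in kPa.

By the 2:1 method the load spreads at 1 horizontal : 2 vertical, so at depth z the loaded area has grown by z in each plan dimension:
Δσ = qB/(B+z) = 94.8×4.9/(4.9+14) = 24.578 kPa

Δσ_z ≈ 24.6 kPa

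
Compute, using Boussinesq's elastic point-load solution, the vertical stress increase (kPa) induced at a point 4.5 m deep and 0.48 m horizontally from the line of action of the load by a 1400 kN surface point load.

Boussinesq vertical stress below a point load on an elastic half-space:
Δσ_z = 3P/(2πz²) · [1 + (r/z)²]^(−5/2)
r/z = 0.48/4.5 = 0.10667; [1+(r/z)²]^(−5/2) = 0.97211.
Δσ_z = 3×1400/(2π×4.5²) × 0.97211 = 33.01 × 0.97211 = 32.09 kPa

Δσ_z ≈ 32.1 kPa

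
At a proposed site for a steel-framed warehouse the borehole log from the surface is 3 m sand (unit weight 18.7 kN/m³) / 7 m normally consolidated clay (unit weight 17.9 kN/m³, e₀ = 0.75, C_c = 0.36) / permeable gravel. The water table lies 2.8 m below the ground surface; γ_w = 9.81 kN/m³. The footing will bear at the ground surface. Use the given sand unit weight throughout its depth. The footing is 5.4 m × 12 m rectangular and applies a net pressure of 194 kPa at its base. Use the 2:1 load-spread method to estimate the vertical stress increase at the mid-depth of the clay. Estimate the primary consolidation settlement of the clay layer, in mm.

Mid-depth of clay below the ground surface: z = 3 + 7/2 = 6.5 m.
Total vertical stress at mid-clay: σ_v = 18.7×3 + 17.9×3.5 = 118.75 kPa.
Pore pressure: u = 9.81×(6.5 − 2.8) = 36.297 kPa.
Initial effective stress: σ'_0 = σ_v − u = 118.75 − 36.297 = 82.453 kPa.
Stress increase at mid-clay by the 2:1 spreading method:
Δσ = qBL/((B+z)(L+z)) = 194×5.4×12/((5.4+6.5)(12+6.5)) = 57.103 kPa
Final effective stress: σ'_f = σ'_0 + Δσ = 82.453 + 57.103 = 139.56 kPa.
Normally consolidated clay, so the full stress increment lies on the virgin compression line:
S_c = C_c·H/(1+e₀)·log₁₀(σ'_f/σ'_0) = 0.36×7/(1+0.75)×log₁₀(139.56/82.453)
    = 1.44 × 0.22855 = 0.3291 m

S_c ≈ 329 mm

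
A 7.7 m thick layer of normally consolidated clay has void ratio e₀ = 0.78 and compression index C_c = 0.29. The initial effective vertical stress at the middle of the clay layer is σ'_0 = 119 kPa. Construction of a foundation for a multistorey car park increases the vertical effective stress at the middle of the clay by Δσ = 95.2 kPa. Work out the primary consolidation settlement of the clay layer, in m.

Final effective stress: σ'_f = σ'_0 + Δσ = 119 + 95.2 = 214.2 kPa.
Normally consolidated clay, so the full stress increment lies on the virgin compression line:
S_c = C_c·H/(1+e₀)·log₁₀(σ'_f/σ'_0) = 0.29×7.7/(1+0.78)×log₁₀(214.2/119)
    = 1.2545 × 0.25527 = 0.3202 m

S_c ≈ 0.32 m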